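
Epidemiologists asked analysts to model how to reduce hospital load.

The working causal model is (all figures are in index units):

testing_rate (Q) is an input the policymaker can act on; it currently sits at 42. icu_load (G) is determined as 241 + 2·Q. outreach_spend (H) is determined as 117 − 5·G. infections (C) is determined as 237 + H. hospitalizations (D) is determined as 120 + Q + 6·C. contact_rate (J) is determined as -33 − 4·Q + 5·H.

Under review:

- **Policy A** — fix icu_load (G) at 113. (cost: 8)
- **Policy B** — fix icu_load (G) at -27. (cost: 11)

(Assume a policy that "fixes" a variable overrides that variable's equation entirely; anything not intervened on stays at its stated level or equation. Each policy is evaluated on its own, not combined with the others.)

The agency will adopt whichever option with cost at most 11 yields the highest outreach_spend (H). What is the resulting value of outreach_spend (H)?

Policy A (G := 113):
  Q = 42
  G = 113
  H = 117 − 5·113 = -448
Policy B (G := -27):
  Q = 42
  G = -27
  H = 117 − 5·(-27) = 252
Comparing — Policy A: H=-448, Policy B: H=252. Highest is 252 (Policy B).

252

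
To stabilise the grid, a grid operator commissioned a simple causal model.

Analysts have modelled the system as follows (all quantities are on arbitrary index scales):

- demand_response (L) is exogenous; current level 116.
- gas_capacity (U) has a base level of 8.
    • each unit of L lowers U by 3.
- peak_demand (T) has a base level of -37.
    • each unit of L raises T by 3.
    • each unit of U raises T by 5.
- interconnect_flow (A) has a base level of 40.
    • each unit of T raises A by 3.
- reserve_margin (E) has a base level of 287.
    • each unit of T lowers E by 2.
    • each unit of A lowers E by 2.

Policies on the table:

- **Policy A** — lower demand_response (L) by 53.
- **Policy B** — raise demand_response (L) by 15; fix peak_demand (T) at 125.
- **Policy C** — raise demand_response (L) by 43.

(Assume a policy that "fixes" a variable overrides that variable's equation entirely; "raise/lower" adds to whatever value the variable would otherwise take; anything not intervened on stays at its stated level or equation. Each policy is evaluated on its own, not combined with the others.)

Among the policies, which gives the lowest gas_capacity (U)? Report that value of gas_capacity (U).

-469

Policy A (L − 53):
  L = 116 − 53 = 63
  U = 8 − 3·63 = -181
Policy B (L + 15, T := 125):
  L = 116 + 15 = 131
  U = 8 − 3·131 = -385
Policy C (L + 43):
  L = 116 + 43 = 159
  U = 8 − 3·159 = -469
Comparing — Policy A: U=-181, Policy B: U=-385, Policy C: U=-469. Lowest is -469 (Policy C).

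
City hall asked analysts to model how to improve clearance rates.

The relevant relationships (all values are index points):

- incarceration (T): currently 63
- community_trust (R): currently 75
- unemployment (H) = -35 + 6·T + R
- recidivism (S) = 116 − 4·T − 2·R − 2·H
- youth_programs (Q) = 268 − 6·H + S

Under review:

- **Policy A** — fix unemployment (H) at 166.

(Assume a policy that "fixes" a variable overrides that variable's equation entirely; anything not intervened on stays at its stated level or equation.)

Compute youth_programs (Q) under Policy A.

Policy A (H := 166):
  T = 63
  R = 75
  H = 166
  S = 116 − 4·63 − 2·75 − 2·166 = -618
  Q = 268 − 6·166 + (-618) = -1346

-1346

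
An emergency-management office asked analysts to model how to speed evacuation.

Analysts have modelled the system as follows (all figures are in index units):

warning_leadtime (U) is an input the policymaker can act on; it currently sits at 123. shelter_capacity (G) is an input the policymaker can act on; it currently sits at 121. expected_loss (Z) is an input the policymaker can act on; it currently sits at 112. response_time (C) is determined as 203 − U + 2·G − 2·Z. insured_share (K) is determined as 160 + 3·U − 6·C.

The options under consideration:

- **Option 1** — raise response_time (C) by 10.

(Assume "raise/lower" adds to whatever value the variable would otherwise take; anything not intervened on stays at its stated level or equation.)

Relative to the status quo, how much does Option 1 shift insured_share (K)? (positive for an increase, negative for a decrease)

Baseline:
  U = 123
  G = 121
  Z = 112
  C = 203 − 123 + 2·121 − 2·112 = 98
  K = 160 + 3·123 − 6·98 = -59
Option 1 (C + 10):
  U = 123
  G = 121
  Z = 112
  C = 203 − 123 + 2·121 − 2·112 (+10 from intervention) = 108
  K = 160 + 3·123 − 6·108 = -119
Change in K: -119 − (-59) = -60

-60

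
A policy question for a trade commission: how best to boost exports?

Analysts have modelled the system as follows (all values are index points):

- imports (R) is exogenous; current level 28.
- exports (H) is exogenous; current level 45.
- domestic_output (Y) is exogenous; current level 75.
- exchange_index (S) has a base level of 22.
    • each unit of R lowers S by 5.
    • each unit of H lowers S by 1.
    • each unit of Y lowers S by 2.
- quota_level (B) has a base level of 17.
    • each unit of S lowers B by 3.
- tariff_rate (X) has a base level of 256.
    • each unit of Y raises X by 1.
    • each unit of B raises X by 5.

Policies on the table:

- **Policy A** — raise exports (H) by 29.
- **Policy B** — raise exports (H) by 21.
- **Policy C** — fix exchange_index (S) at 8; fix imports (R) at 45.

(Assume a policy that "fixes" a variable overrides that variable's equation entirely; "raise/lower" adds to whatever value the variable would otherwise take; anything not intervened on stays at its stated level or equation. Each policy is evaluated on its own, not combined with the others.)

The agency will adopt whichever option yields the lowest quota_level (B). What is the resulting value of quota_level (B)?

Policy A (H + 29):
  R = 28
  H = 45 + 29 = 74
  Y = 75
  S = 22 − 5·28 − 74 − 2·75 = -342
  B = 17 − 3·(-342) = 1043
Policy B (H + 21):
  R = 28
  H = 45 + 21 = 66
  Y = 75
  S = 22 − 5·28 − 66 − 2·75 = -334
  B = 17 − 3·(-334) = 1019
Policy C (S := 8, R := 45):
  R = 45
  H = 45
  Y = 75
  S = 8
  B = 17 − 3·8 = -7
Comparing — Policy A: B=1043, Policy B: B=1019, Policy C: B=-7. Lowest is -7 (Policy C).

-7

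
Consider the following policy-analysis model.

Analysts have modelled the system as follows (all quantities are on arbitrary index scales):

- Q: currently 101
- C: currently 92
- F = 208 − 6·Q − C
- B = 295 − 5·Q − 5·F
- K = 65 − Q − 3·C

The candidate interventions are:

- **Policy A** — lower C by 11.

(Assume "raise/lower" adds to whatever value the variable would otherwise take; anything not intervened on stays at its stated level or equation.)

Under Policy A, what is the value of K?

Policy A (C − 11):
  Q = 101
  C = 92 − 11 = 81
  K = 65 − 101 − 3·81 = -279

-279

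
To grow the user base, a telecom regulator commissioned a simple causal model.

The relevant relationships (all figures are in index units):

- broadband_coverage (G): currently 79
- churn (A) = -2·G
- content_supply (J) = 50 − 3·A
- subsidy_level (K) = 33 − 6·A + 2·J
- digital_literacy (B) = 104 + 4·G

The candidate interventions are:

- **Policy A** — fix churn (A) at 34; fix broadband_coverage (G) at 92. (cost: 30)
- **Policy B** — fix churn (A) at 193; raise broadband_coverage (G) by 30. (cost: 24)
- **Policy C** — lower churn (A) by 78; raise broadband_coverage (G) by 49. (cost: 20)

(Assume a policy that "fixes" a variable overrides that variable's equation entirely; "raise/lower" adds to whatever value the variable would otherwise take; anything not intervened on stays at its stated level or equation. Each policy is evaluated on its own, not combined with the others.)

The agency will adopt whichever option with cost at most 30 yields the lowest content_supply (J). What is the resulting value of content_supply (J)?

-529

Policy A (A := 34, G := 92):
  G = 92
  A = 34
  J = 50 − 3·34 = -52
Policy B (A := 193, G + 30):
  G = 79 + 30 = 109
  A = 193
  J = 50 − 3·193 = -529
Policy C (A − 78, G + 49):
  G = 79 + 49 = 128
  A = 0 − 2·128 (−78 from intervention) = -334
  J = 50 − 3·(-334) = 1052
Comparing — Policy A: J=-52, Policy B: J=-529, Policy C: J=1052. Lowest is -529 (Policy B).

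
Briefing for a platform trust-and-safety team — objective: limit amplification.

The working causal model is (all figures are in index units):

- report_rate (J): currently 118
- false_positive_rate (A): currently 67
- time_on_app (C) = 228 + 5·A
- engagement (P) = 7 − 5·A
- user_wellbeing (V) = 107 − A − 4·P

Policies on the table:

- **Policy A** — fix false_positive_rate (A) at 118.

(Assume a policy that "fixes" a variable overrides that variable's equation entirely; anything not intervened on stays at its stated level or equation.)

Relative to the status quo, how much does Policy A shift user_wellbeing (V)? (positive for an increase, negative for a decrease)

Baseline:
  A = 67
  P = 7 − 5·67 = -328
  V = 107 − 67 − 4·(-328) = 1352
Policy A (A := 118):
  A = 118
  P = 7 − 5·118 = -583
  V = 107 − 118 − 4·(-583) = 2321
Change in V: 2321 − 1352 = 969

969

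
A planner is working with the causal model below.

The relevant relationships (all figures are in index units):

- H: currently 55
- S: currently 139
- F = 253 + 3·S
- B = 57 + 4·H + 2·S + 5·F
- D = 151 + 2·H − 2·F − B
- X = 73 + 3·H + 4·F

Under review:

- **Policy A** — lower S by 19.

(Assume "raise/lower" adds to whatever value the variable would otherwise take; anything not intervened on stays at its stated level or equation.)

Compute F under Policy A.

Policy A (S − 19):
  S = 139 − 19 = 120
  F = 253 + 3·120 = 613

613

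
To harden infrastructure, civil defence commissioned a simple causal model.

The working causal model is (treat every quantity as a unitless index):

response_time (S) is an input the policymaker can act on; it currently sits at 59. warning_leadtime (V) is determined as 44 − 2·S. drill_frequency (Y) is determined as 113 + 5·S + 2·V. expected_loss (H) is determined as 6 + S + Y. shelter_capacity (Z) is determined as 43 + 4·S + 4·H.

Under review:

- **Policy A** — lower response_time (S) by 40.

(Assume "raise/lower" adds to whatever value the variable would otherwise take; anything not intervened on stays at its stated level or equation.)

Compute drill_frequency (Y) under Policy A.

220

Policy A (S − 40):
  S = 59 − 40 = 19
  V = 44 − 2·19 = 6
  Y = 113 + 5·19 + 2·6 = 220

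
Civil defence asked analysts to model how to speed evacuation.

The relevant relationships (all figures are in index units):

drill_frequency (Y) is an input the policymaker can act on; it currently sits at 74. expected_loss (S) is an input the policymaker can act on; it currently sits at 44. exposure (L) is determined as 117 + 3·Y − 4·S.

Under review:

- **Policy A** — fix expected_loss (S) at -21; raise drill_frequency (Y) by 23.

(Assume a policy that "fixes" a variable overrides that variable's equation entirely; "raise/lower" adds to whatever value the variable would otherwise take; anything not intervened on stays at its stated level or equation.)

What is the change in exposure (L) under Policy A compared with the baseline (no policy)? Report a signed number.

Baseline:
  Y = 74
  S = 44
  L = 117 + 3·74 − 4·44 = 163
Policy A (S := -21, Y + 23):
  Y = 74 + 23 = 97
  S = -21
  L = 117 + 3·97 − 4·(-21) = 492
Change in L: 492 − 163 = 329

329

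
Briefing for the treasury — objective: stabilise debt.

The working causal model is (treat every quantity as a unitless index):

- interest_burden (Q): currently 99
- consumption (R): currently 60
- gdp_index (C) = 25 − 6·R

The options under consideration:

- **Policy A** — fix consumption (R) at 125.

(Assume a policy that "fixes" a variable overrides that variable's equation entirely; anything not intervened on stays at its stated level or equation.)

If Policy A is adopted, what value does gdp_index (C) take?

Policy A (R := 125):
  R = 125
  C = 25 − 6·125 = -725

-725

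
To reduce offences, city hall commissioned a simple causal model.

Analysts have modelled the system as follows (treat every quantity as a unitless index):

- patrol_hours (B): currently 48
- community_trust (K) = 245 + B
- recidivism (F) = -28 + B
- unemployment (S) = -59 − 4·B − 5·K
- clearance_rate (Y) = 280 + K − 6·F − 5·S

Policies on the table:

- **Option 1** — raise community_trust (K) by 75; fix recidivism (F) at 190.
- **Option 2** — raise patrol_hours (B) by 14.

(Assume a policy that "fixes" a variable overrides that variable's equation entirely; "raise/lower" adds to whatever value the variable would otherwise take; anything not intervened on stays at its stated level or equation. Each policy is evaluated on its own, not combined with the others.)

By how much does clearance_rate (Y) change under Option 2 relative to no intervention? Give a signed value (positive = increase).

560

Baseline:
  B = 48
  K = 245 + 48 = 293
  F = -28 + 48 = 20
  S = -59 − 4·48 − 5·293 = -1716
  Y = 280 + 293 − 6·20 − 5·(-1716) = 9033
Option 2 (B + 14):
  B = 48 + 14 = 62
  K = 245 + 62 = 307
  F = -28 + 62 = 34
  S = -59 − 4·62 − 5·307 = -1842
  Y = 280 + 307 − 6·34 − 5·(-1842) = 9593
Change in Y: 9593 − 9033 = 560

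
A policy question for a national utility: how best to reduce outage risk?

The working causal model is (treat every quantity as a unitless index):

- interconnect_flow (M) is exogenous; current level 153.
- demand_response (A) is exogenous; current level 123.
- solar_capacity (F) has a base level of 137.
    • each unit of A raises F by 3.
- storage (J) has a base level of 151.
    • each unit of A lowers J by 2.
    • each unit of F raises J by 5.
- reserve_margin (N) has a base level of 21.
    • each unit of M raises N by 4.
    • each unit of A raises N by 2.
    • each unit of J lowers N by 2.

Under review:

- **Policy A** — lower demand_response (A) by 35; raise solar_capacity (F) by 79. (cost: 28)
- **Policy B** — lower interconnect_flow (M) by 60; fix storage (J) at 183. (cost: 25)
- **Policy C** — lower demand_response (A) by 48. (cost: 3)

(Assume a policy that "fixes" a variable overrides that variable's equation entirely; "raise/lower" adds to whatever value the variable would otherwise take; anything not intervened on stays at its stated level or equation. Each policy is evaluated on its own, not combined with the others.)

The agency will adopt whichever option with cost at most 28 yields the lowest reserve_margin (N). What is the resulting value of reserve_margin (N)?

-3941

Policy A (A − 35, F + 79):
  M = 153
  A = 123 − 35 = 88
  F = 137 + 3·88 (+79 from intervention) = 480
  J = 151 − 2·88 + 5·480 = 2375
  N = 21 + 4·153 + 2·88 − 2·2375 = -3941
Policy B (M − 60, J := 183):
  M = 153 − 60 = 93
  A = 123
  F = 137 + 3·123 = 506
  J = 183
  N = 21 + 4·93 + 2·123 − 2·183 = 273
Policy C (A − 48):
  M = 153
  A = 123 − 48 = 75
  F = 137 + 3·75 = 362
  J = 151 − 2·75 + 5·362 = 1811
  N = 21 + 4·153 + 2·75 − 2·1811 = -2839
Comparing — Policy A: N=-3941, Policy B: N=273, Policy C: N=-2839. Lowest is -3941 (Policy A).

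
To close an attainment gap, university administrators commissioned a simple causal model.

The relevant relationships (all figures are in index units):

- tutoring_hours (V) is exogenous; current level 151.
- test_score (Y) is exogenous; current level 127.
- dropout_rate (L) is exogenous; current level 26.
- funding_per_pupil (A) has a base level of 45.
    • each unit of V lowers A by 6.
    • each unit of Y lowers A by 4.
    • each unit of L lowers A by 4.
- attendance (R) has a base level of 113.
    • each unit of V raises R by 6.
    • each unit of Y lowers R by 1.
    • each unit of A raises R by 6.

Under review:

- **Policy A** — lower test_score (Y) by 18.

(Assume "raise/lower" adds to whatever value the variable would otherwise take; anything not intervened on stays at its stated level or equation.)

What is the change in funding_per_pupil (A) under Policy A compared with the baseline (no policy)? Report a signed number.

Baseline:
  V = 151
  Y = 127
  L = 26
  A = 45 − 6·151 − 4·127 − 4·26 = -1473
Policy A (Y − 18):
  V = 151
  Y = 127 − 18 = 109
  L = 26
  A = 45 − 6·151 − 4·109 − 4·26 = -1401
Change in A: -1401 − (-1473) = 72

72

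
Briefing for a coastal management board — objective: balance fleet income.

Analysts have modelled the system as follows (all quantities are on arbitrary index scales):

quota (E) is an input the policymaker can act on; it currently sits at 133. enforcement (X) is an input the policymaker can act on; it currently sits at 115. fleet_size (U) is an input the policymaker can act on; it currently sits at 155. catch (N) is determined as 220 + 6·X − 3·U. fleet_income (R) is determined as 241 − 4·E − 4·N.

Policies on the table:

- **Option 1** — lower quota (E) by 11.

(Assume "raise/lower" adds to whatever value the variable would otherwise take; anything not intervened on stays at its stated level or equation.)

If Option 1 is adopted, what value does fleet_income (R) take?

Option 1 (E − 11):
  E = 133 − 11 = 122
  X = 115
  U = 155
  N = 220 + 6·115 − 3·155 = 445
  R = 241 − 4·122 − 4·445 = -2027

-2027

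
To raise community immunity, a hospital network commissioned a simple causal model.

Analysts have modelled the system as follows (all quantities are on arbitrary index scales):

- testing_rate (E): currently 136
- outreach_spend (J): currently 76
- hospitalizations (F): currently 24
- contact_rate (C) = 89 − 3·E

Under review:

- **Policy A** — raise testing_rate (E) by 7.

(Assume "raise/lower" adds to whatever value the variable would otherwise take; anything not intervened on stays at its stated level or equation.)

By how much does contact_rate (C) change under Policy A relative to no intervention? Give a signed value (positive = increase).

Baseline:
  E = 136
  C = 89 − 3·136 = -319
Policy A (E + 7):
  E = 136 + 7 = 143
  C = 89 − 3·143 = -340
Change in C: -340 − (-319) = -21

-21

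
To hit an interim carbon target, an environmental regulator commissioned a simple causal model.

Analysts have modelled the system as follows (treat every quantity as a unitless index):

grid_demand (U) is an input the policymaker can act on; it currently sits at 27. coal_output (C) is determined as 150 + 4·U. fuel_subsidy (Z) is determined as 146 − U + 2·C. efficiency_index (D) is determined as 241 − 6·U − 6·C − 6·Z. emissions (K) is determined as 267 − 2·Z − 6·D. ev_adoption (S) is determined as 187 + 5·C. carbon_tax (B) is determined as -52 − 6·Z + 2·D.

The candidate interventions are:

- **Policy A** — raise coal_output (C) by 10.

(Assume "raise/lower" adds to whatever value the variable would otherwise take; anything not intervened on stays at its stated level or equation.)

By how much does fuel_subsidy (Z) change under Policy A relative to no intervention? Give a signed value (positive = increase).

20

Baseline:
  U = 27
  C = 150 + 4·27 = 258
  Z = 146 − 27 + 2·258 = 635
Policy A (C + 10):
  U = 27
  C = 150 + 4·27 (+10 from intervention) = 268
  Z = 146 − 27 + 2·268 = 655
Change in Z: 655 − 635 = 20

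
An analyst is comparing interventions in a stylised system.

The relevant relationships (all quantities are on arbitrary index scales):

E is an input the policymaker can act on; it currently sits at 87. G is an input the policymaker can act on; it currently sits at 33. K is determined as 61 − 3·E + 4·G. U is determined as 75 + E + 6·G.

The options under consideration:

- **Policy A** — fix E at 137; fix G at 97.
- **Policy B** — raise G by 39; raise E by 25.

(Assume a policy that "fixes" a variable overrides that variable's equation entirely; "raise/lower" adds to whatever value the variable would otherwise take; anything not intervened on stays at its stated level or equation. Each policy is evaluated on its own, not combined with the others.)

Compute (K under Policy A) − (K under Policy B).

25

Policy A (E := 137, G := 97):
  E = 137
  G = 97
  K = 61 − 3·137 + 4·97 = 38
Policy B (G + 39, E + 25):
  E = 87 + 25 = 112
  G = 33 + 39 = 72
  K = 61 − 3·112 + 4·72 = 13
K: 38 − 13 = 25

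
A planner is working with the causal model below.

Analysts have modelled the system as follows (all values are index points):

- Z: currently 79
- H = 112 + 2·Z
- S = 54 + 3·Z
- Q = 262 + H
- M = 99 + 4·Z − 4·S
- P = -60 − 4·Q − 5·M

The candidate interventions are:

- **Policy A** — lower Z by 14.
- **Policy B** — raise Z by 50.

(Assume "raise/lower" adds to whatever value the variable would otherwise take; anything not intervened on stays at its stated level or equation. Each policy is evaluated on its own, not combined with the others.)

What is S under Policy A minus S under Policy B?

Policy A (Z − 14):
  Z = 79 − 14 = 65
  S = 54 + 3·65 = 249
Policy B (Z + 50):
  Z = 79 + 50 = 129
  S = 54 + 3·129 = 441
S: 249 − 441 = -192

-192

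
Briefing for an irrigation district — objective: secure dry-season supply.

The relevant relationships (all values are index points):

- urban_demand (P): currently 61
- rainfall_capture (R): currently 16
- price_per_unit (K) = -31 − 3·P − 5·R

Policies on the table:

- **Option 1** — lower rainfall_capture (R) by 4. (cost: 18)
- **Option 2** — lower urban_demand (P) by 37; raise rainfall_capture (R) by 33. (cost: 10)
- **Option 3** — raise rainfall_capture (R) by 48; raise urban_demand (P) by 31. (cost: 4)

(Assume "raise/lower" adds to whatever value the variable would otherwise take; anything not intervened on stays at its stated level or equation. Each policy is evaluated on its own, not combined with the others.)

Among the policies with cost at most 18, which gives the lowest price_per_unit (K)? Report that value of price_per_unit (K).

-627

Option 1 (R − 4):
  P = 61
  R = 16 − 4 = 12
  K = -31 − 3·61 − 5·12 = -274
Option 2 (P − 37, R + 33):
  P = 61 − 37 = 24
  R = 16 + 33 = 49
  K = -31 − 3·24 − 5·49 = -348
Option 3 (R + 48, P + 31):
  P = 61 + 31 = 92
  R = 16 + 48 = 64
  K = -31 − 3·92 − 5·64 = -627
Comparing — Option 1: K=-274, Option 2: K=-348, Option 3: K=-627. Lowest is -627 (Option 3).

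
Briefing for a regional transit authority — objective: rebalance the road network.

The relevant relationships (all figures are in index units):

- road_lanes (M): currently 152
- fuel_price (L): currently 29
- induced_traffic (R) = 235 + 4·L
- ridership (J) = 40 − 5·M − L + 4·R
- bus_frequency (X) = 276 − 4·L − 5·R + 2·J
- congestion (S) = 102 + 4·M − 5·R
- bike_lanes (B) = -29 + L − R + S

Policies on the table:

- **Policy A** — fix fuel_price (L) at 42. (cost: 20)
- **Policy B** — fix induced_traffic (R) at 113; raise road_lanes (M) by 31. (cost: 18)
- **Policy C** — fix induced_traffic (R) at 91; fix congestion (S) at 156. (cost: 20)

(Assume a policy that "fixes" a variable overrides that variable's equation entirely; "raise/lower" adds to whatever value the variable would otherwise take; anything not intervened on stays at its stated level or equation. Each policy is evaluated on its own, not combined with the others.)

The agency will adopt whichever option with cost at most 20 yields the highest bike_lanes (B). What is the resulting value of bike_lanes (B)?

156

Policy A (L := 42):
  M = 152
  L = 42
  R = 235 + 4·42 = 403
  S = 102 + 4·152 − 5·403 = -1305
  B = -29 + 42 − 403 + (-1305) = -1695
Policy B (R := 113, M + 31):
  M = 152 + 31 = 183
  L = 29
  R = 113
  S = 102 + 4·183 − 5·113 = 269
  B = -29 + 29 − 113 + 269 = 156
Policy C (R := 91, S := 156):
  M = 152
  L = 29
  R = 91
  S = 156
  B = -29 + 29 − 91 + 156 = 65
Comparing — Policy A: B=-1695, Policy B: B=156, Policy C: B=65. Highest is 156 (Policy B).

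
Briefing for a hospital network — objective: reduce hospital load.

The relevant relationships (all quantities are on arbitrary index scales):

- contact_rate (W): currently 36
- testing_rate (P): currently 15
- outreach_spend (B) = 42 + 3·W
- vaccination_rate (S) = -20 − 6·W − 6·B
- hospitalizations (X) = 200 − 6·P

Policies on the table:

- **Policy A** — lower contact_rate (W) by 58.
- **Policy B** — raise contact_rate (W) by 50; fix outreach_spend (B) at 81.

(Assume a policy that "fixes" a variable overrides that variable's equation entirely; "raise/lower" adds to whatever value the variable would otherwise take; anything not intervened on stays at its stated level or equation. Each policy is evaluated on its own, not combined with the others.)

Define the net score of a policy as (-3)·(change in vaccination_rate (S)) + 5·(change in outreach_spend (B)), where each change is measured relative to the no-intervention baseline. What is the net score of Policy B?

-687

Baseline:
  W = 36
  B = 42 + 3·36 = 150
  S = -20 − 6·36 − 6·150 = -1136
Policy B (W + 50, B := 81):
  W = 36 + 50 = 86
  B = 81
  S = -20 − 6·86 − 6·81 = -1022
ΔS = -1022 − (-1136) = 114; ΔB = 81 − 150 = -69
Score = (-3)·114 + 5·(-69) = -687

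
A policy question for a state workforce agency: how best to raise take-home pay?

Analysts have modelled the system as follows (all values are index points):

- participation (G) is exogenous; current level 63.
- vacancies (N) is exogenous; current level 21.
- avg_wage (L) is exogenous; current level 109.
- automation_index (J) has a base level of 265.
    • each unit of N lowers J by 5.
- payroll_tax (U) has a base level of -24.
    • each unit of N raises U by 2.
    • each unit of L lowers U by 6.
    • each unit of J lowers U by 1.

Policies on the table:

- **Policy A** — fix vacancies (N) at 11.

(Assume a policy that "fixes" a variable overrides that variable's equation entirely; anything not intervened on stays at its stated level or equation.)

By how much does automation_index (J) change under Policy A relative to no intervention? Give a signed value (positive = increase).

50

Baseline:
  N = 21
  J = 265 − 5·21 = 160
Policy A (N := 11):
  N = 11
  J = 265 − 5·11 = 210
Change in J: 210 − 160 = 50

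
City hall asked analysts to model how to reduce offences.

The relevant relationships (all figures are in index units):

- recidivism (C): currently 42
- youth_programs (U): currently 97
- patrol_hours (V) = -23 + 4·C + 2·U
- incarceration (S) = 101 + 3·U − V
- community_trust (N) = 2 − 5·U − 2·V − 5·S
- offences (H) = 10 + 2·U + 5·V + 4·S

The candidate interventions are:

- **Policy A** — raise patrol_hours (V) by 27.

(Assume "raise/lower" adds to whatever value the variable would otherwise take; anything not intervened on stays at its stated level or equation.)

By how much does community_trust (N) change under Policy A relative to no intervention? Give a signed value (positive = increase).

81

Baseline:
  C = 42
  U = 97
  V = -23 + 4·42 + 2·97 = 339
  S = 101 + 3·97 − 339 = 53
  N = 2 − 5·97 − 2·339 − 5·53 = -1426
Policy A (V + 27):
  C = 42
  U = 97
  V = -23 + 4·42 + 2·97 (+27 from intervention) = 366
  S = 101 + 3·97 − 366 = 26
  N = 2 − 5·97 − 2·366 − 5·26 = -1345
Change in N: -1345 − (-1426) = 81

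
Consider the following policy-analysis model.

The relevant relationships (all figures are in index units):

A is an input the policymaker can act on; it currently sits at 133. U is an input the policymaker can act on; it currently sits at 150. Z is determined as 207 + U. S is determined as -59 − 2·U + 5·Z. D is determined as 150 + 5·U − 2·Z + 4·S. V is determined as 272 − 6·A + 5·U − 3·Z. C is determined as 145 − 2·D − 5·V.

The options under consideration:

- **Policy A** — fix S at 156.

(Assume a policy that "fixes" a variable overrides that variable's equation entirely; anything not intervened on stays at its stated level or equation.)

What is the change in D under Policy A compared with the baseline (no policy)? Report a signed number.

Baseline:
  U = 150
  Z = 207 + 150 = 357
  S = -59 − 2·150 + 5·357 = 1426
  D = 150 + 5·150 − 2·357 + 4·1426 = 5890
Policy A (S := 156):
  U = 150
  Z = 207 + 150 = 357
  S = 156
  D = 150 + 5·150 − 2·357 + 4·156 = 810
Change in D: 810 − 5890 = -5080

-5080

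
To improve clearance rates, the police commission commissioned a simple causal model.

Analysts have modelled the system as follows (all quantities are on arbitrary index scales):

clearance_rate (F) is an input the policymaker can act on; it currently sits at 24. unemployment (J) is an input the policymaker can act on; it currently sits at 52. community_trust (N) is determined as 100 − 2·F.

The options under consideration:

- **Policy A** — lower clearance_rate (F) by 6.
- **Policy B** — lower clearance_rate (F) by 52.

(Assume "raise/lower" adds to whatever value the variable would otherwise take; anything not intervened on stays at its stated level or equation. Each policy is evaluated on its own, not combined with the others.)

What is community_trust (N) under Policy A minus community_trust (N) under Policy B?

Policy A (F − 6):
  F = 24 − 6 = 18
  N = 100 − 2·18 = 64
Policy B (F − 52):
  F = 24 − 52 = -28
  N = 100 − 2·(-28) = 156
N: 64 − 156 = -92

-92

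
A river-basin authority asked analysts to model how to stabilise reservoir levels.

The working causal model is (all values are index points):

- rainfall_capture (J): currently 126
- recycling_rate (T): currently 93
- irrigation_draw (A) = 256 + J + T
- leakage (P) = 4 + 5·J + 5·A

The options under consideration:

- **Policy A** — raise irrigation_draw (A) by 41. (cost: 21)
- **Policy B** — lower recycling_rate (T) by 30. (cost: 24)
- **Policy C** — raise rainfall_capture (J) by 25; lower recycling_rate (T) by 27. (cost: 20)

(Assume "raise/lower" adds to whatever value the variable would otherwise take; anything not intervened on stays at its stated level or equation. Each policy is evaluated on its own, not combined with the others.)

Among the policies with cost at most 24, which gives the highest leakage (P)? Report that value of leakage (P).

Policy A (A + 41):
  J = 126
  T = 93
  A = 256 + 126 + 93 (+41 from intervention) = 516
  P = 4 + 5·126 + 5·516 = 3214
Policy B (T − 30):
  J = 126
  T = 93 − 30 = 63
  A = 256 + 126 + 63 = 445
  P = 4 + 5·126 + 5·445 = 2859
Policy C (J + 25, T − 27):
  J = 126 + 25 = 151
  T = 93 − 27 = 66
  A = 256 + 151 + 66 = 473
  P = 4 + 5·151 + 5·473 = 3124
Comparing — Policy A: P=3214, Policy B: P=2859, Policy C: P=3124. Highest is 3214 (Policy A).

3214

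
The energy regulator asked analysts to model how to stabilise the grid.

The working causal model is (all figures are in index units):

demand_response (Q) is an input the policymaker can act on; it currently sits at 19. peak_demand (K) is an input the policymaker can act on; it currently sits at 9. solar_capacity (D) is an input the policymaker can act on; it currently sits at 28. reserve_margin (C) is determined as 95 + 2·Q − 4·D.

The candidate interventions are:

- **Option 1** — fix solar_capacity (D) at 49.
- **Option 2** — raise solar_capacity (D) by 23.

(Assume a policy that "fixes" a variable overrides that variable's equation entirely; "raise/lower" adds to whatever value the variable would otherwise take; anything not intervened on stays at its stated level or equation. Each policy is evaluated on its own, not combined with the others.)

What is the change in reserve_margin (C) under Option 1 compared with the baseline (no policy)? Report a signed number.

Baseline:
  Q = 19
  D = 28
  C = 95 + 2·19 − 4·28 = 21
Option 1 (D := 49):
  Q = 19
  D = 49
  C = 95 + 2·19 − 4·49 = -63
Change in C: -63 − 21 = -84

-84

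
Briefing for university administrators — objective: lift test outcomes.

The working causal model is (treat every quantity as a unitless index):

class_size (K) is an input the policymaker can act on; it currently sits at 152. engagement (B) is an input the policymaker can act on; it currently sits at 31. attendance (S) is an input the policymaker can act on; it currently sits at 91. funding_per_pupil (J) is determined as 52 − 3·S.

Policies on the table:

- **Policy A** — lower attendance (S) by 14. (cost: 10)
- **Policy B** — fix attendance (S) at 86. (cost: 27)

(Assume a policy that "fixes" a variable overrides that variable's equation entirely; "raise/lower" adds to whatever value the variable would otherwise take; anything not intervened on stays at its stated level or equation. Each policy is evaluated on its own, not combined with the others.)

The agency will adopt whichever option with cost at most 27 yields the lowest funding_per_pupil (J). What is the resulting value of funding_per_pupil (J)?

-206

Policy A (S − 14):
  S = 91 − 14 = 77
  J = 52 − 3·77 = -179
Policy B (S := 86):
  S = 86
  J = 52 − 3·86 = -206
Comparing — Policy A: J=-179, Policy B: J=-206. Lowest is -206 (Policy B).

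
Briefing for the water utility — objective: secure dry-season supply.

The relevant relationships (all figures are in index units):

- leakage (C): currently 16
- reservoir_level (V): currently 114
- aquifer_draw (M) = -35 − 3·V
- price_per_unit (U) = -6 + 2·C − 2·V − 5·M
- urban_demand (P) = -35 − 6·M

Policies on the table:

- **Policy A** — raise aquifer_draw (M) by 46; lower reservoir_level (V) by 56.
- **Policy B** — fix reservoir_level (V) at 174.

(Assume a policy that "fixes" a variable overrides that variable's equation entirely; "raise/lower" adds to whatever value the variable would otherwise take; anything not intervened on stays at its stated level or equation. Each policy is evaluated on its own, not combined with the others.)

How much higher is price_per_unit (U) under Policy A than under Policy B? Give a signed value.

Policy A (M + 46, V − 56):
  C = 16
  V = 114 − 56 = 58
  M = -35 − 3·58 (+46 from intervention) = -163
  U = -6 + 2·16 − 2·58 − 5·(-163) = 725
Policy B (V := 174):
  C = 16
  V = 174
  M = -35 − 3·174 = -557
  U = -6 + 2·16 − 2·174 − 5·(-557) = 2463
U: 725 − 2463 = -1738

-1738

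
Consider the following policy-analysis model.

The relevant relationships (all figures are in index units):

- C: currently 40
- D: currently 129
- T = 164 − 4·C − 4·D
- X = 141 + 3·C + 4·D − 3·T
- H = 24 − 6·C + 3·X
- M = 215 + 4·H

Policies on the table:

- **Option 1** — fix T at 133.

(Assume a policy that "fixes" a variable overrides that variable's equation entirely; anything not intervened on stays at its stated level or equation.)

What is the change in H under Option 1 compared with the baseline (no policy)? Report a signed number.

Baseline:
  C = 40
  D = 129
  T = 164 − 4·40 − 4·129 = -512
  X = 141 + 3·40 + 4·129 − 3·(-512) = 2313
  H = 24 − 6·40 + 3·2313 = 6723
Option 1 (T := 133):
  C = 40
  D = 129
  T = 133
  X = 141 + 3·40 + 4·129 − 3·133 = 378
  H = 24 − 6·40 + 3·378 = 918
Change in H: 918 − 6723 = -5805

-5805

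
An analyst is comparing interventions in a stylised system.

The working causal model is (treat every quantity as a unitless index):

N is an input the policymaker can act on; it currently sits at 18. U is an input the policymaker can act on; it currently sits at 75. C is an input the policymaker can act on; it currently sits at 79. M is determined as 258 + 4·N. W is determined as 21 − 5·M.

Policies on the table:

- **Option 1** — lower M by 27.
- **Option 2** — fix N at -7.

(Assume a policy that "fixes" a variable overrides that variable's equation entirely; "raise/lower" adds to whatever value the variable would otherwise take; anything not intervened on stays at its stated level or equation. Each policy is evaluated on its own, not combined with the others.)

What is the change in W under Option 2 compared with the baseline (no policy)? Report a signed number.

Baseline:
  N = 18
  M = 258 + 4·18 = 330
  W = 21 − 5·330 = -1629
Option 2 (N := -7):
  N = -7
  M = 258 + 4·(-7) = 230
  W = 21 − 5·230 = -1129
Change in W: -1129 − (-1629) = 500

500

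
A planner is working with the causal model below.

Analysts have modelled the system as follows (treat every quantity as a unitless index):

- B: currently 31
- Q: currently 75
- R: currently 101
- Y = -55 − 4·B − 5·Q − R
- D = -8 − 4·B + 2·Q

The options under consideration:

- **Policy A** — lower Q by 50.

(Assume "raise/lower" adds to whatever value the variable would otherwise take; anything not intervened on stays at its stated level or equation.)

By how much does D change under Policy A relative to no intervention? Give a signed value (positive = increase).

Baseline:
  B = 31
  Q = 75
  D = -8 − 4·31 + 2·75 = 18
Policy A (Q − 50):
  B = 31
  Q = 75 − 50 = 25
  D = -8 − 4·31 + 2·25 = -82
Change in D: -82 − 18 = -100

-100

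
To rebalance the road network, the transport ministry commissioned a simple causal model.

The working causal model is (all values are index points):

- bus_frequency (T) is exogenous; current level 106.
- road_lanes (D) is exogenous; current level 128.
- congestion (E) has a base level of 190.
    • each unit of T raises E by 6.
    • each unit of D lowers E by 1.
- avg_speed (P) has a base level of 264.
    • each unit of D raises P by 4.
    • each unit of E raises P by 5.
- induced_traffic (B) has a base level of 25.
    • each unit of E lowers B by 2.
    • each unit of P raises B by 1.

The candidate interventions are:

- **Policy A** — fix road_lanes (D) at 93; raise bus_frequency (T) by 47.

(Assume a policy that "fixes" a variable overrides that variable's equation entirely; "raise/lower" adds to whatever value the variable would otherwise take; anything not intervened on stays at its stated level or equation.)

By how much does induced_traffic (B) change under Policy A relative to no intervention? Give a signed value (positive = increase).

Baseline:
  T = 106
  D = 128
  E = 190 + 6·106 − 128 = 698
  P = 264 + 4·128 + 5·698 = 4266
  B = 25 − 2·698 + 4266 = 2895
Policy A (D := 93, T + 47):
  T = 106 + 47 = 153
  D = 93
  E = 190 + 6·153 − 93 = 1015
  P = 264 + 4·93 + 5·1015 = 5711
  B = 25 − 2·1015 + 5711 = 3706
Change in B: 3706 − 2895 = 811

811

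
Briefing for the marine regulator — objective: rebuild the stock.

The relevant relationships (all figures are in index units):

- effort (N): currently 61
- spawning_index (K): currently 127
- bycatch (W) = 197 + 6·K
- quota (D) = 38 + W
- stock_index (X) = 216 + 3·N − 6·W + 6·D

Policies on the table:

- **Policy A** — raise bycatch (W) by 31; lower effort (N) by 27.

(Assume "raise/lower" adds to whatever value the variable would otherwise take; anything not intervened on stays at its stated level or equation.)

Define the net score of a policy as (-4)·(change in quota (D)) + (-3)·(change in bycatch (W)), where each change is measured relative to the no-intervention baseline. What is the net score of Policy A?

Baseline:
  K = 127
  W = 197 + 6·127 = 959
  D = 38 + 959 = 997
Policy A (W + 31, N − 27):
  K = 127
  W = 197 + 6·127 (+31 from intervention) = 990
  D = 38 + 990 = 1028
ΔD = 1028 − 997 = 31; ΔW = 990 − 959 = 31
Score = (-4)·31 + (-3)·31 = -217

-217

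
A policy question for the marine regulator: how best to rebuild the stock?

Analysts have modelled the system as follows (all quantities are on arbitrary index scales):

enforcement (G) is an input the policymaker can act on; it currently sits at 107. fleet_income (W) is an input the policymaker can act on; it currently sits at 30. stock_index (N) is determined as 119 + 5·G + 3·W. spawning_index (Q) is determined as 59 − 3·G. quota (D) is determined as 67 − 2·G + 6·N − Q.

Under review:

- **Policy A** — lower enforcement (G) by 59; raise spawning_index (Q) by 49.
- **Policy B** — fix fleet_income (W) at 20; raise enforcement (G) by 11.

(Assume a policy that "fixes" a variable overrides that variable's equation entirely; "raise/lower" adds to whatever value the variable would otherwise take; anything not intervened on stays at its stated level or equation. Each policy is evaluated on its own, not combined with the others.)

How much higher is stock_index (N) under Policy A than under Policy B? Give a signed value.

Policy A (G − 59, Q + 49):
  G = 107 − 59 = 48
  W = 30
  N = 119 + 5·48 + 3·30 = 449
Policy B (W := 20, G + 11):
  G = 107 + 11 = 118
  W = 20
  N = 119 + 5·118 + 3·20 = 769
N: 449 − 769 = -320

-320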